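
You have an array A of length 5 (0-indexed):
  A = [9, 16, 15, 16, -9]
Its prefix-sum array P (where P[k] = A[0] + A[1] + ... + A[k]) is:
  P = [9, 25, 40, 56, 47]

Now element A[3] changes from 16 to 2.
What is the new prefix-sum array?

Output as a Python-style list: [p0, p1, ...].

Change: A[3] 16 -> 2, delta = -14
P[k] for k < 3: unchanged (A[3] not included)
P[k] for k >= 3: shift by delta = -14
  P[0] = 9 + 0 = 9
  P[1] = 25 + 0 = 25
  P[2] = 40 + 0 = 40
  P[3] = 56 + -14 = 42
  P[4] = 47 + -14 = 33

Answer: [9, 25, 40, 42, 33]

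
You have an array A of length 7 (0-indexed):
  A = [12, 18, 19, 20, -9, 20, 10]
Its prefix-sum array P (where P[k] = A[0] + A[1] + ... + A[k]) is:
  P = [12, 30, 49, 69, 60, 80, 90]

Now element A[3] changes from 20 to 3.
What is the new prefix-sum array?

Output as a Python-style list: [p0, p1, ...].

Change: A[3] 20 -> 3, delta = -17
P[k] for k < 3: unchanged (A[3] not included)
P[k] for k >= 3: shift by delta = -17
  P[0] = 12 + 0 = 12
  P[1] = 30 + 0 = 30
  P[2] = 49 + 0 = 49
  P[3] = 69 + -17 = 52
  P[4] = 60 + -17 = 43
  P[5] = 80 + -17 = 63
  P[6] = 90 + -17 = 73

Answer: [12, 30, 49, 52, 43, 63, 73]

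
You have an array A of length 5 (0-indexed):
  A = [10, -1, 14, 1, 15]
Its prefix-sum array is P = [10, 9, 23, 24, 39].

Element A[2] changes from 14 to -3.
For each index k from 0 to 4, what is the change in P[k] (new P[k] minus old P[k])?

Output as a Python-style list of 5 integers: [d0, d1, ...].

Element change: A[2] 14 -> -3, delta = -17
For k < 2: P[k] unchanged, delta_P[k] = 0
For k >= 2: P[k] shifts by exactly -17
Delta array: [0, 0, -17, -17, -17]

Answer: [0, 0, -17, -17, -17]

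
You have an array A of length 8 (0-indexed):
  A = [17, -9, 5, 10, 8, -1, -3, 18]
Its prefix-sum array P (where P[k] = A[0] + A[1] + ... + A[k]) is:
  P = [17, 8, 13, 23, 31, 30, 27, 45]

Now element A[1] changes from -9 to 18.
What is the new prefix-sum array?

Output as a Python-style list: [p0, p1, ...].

Change: A[1] -9 -> 18, delta = 27
P[k] for k < 1: unchanged (A[1] not included)
P[k] for k >= 1: shift by delta = 27
  P[0] = 17 + 0 = 17
  P[1] = 8 + 27 = 35
  P[2] = 13 + 27 = 40
  P[3] = 23 + 27 = 50
  P[4] = 31 + 27 = 58
  P[5] = 30 + 27 = 57
  P[6] = 27 + 27 = 54
  P[7] = 45 + 27 = 72

Answer: [17, 35, 40, 50, 58, 57, 54, 72]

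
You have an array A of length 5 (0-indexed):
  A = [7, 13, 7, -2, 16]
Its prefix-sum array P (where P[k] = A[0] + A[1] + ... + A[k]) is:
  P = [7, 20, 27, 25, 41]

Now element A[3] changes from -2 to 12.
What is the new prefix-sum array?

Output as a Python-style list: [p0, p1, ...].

Change: A[3] -2 -> 12, delta = 14
P[k] for k < 3: unchanged (A[3] not included)
P[k] for k >= 3: shift by delta = 14
  P[0] = 7 + 0 = 7
  P[1] = 20 + 0 = 20
  P[2] = 27 + 0 = 27
  P[3] = 25 + 14 = 39
  P[4] = 41 + 14 = 55

Answer: [7, 20, 27, 39, 55]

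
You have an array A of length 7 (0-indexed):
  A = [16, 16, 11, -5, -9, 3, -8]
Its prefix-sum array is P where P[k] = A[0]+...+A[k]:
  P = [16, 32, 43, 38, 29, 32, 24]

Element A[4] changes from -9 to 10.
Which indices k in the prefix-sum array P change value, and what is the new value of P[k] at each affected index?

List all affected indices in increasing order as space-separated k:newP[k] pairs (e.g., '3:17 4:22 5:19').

Answer: 4:48 5:51 6:43

Derivation:
P[k] = A[0] + ... + A[k]
P[k] includes A[4] iff k >= 4
Affected indices: 4, 5, ..., 6; delta = 19
  P[4]: 29 + 19 = 48
  P[5]: 32 + 19 = 51
  P[6]: 24 + 19 = 43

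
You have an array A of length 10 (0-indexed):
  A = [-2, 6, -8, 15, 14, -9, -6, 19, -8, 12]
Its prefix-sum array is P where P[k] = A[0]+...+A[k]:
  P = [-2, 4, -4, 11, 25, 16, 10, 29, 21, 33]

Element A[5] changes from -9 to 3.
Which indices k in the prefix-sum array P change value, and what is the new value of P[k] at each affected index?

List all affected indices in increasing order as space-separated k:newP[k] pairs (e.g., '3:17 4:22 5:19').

P[k] = A[0] + ... + A[k]
P[k] includes A[5] iff k >= 5
Affected indices: 5, 6, ..., 9; delta = 12
  P[5]: 16 + 12 = 28
  P[6]: 10 + 12 = 22
  P[7]: 29 + 12 = 41
  P[8]: 21 + 12 = 33
  P[9]: 33 + 12 = 45

Answer: 5:28 6:22 7:41 8:33 9:45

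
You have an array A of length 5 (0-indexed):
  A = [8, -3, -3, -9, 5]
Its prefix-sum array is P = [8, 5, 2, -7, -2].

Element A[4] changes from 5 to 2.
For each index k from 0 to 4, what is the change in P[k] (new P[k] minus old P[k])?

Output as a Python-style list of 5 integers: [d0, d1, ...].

Element change: A[4] 5 -> 2, delta = -3
For k < 4: P[k] unchanged, delta_P[k] = 0
For k >= 4: P[k] shifts by exactly -3
Delta array: [0, 0, 0, 0, -3]

Answer: [0, 0, 0, 0, -3]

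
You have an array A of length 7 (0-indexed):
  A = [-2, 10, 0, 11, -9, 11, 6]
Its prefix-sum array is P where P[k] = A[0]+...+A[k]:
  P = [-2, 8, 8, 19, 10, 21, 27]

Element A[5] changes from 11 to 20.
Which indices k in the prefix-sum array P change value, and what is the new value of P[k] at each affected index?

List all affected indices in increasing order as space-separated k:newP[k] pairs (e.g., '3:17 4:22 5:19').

Answer: 5:30 6:36

Derivation:
P[k] = A[0] + ... + A[k]
P[k] includes A[5] iff k >= 5
Affected indices: 5, 6, ..., 6; delta = 9
  P[5]: 21 + 9 = 30
  P[6]: 27 + 9 = 36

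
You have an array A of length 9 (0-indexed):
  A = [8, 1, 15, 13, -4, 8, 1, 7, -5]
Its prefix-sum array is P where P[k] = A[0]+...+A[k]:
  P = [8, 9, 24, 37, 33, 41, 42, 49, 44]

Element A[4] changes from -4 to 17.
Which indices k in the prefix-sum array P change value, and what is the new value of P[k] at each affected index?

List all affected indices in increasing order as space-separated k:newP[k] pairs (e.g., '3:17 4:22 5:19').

Answer: 4:54 5:62 6:63 7:70 8:65

Derivation:
P[k] = A[0] + ... + A[k]
P[k] includes A[4] iff k >= 4
Affected indices: 4, 5, ..., 8; delta = 21
  P[4]: 33 + 21 = 54
  P[5]: 41 + 21 = 62
  P[6]: 42 + 21 = 63
  P[7]: 49 + 21 = 70
  P[8]: 44 + 21 = 65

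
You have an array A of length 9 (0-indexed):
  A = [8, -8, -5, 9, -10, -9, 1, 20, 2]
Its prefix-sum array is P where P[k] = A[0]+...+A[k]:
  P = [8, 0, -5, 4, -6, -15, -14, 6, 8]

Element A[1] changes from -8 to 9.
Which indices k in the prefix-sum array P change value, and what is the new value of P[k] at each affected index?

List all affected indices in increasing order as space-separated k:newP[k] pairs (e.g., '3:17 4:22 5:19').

P[k] = A[0] + ... + A[k]
P[k] includes A[1] iff k >= 1
Affected indices: 1, 2, ..., 8; delta = 17
  P[1]: 0 + 17 = 17
  P[2]: -5 + 17 = 12
  P[3]: 4 + 17 = 21
  P[4]: -6 + 17 = 11
  P[5]: -15 + 17 = 2
  P[6]: -14 + 17 = 3
  P[7]: 6 + 17 = 23
  P[8]: 8 + 17 = 25

Answer: 1:17 2:12 3:21 4:11 5:2 6:3 7:23 8:25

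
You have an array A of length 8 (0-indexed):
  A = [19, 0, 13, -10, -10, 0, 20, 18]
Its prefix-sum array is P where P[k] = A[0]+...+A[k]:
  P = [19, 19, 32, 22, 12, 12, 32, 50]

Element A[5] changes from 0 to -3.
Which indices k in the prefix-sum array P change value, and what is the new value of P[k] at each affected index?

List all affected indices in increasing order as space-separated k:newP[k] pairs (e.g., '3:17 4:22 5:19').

Answer: 5:9 6:29 7:47

Derivation:
P[k] = A[0] + ... + A[k]
P[k] includes A[5] iff k >= 5
Affected indices: 5, 6, ..., 7; delta = -3
  P[5]: 12 + -3 = 9
  P[6]: 32 + -3 = 29
  P[7]: 50 + -3 = 47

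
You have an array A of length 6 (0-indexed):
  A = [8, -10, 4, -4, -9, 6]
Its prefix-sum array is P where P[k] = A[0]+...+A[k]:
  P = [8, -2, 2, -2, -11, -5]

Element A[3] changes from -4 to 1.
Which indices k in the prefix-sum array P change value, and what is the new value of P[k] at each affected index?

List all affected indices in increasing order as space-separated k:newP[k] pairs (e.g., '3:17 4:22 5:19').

Answer: 3:3 4:-6 5:0

Derivation:
P[k] = A[0] + ... + A[k]
P[k] includes A[3] iff k >= 3
Affected indices: 3, 4, ..., 5; delta = 5
  P[3]: -2 + 5 = 3
  P[4]: -11 + 5 = -6
  P[5]: -5 + 5 = 0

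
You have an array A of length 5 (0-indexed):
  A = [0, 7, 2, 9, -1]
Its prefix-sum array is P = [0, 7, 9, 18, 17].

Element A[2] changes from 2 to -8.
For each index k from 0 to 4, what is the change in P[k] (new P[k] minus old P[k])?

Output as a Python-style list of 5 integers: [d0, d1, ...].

Element change: A[2] 2 -> -8, delta = -10
For k < 2: P[k] unchanged, delta_P[k] = 0
For k >= 2: P[k] shifts by exactly -10
Delta array: [0, 0, -10, -10, -10]

Answer: [0, 0, -10, -10, -10]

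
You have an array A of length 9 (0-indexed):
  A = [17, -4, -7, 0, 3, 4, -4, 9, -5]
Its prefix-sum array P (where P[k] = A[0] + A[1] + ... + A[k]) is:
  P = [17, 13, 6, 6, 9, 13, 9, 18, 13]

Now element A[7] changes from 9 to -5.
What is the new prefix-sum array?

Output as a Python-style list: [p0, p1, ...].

Answer: [17, 13, 6, 6, 9, 13, 9, 4, -1]

Derivation:
Change: A[7] 9 -> -5, delta = -14
P[k] for k < 7: unchanged (A[7] not included)
P[k] for k >= 7: shift by delta = -14
  P[0] = 17 + 0 = 17
  P[1] = 13 + 0 = 13
  P[2] = 6 + 0 = 6
  P[3] = 6 + 0 = 6
  P[4] = 9 + 0 = 9
  P[5] = 13 + 0 = 13
  P[6] = 9 + 0 = 9
  P[7] = 18 + -14 = 4
  P[8] = 13 + -14 = -1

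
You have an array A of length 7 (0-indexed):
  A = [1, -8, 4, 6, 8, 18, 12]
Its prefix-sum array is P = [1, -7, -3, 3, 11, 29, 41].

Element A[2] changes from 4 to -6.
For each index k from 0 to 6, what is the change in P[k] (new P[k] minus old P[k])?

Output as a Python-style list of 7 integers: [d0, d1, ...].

Element change: A[2] 4 -> -6, delta = -10
For k < 2: P[k] unchanged, delta_P[k] = 0
For k >= 2: P[k] shifts by exactly -10
Delta array: [0, 0, -10, -10, -10, -10, -10]

Answer: [0, 0, -10, -10, -10, -10, -10]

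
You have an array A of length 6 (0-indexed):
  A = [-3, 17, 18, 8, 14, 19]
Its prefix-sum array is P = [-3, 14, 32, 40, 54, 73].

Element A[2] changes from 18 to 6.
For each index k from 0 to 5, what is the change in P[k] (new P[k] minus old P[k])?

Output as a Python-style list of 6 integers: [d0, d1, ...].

Answer: [0, 0, -12, -12, -12, -12]

Derivation:
Element change: A[2] 18 -> 6, delta = -12
For k < 2: P[k] unchanged, delta_P[k] = 0
For k >= 2: P[k] shifts by exactly -12
Delta array: [0, 0, -12, -12, -12, -12]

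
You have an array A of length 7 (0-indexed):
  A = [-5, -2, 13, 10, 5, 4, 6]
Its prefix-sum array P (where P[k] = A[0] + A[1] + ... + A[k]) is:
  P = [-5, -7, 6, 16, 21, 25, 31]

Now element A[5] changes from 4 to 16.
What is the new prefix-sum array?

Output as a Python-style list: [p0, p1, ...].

Change: A[5] 4 -> 16, delta = 12
P[k] for k < 5: unchanged (A[5] not included)
P[k] for k >= 5: shift by delta = 12
  P[0] = -5 + 0 = -5
  P[1] = -7 + 0 = -7
  P[2] = 6 + 0 = 6
  P[3] = 16 + 0 = 16
  P[4] = 21 + 0 = 21
  P[5] = 25 + 12 = 37
  P[6] = 31 + 12 = 43

Answer: [-5, -7, 6, 16, 21, 37, 43]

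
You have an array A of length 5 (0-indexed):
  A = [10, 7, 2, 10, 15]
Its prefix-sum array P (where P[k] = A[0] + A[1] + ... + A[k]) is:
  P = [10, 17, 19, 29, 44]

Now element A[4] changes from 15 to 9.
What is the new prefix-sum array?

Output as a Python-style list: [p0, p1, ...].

Change: A[4] 15 -> 9, delta = -6
P[k] for k < 4: unchanged (A[4] not included)
P[k] for k >= 4: shift by delta = -6
  P[0] = 10 + 0 = 10
  P[1] = 17 + 0 = 17
  P[2] = 19 + 0 = 19
  P[3] = 29 + 0 = 29
  P[4] = 44 + -6 = 38

Answer: [10, 17, 19, 29, 38]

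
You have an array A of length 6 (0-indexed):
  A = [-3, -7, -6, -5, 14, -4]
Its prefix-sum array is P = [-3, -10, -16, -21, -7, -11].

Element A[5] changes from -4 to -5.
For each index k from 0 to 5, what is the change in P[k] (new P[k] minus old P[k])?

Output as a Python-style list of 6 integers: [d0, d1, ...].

Answer: [0, 0, 0, 0, 0, -1]

Derivation:
Element change: A[5] -4 -> -5, delta = -1
For k < 5: P[k] unchanged, delta_P[k] = 0
For k >= 5: P[k] shifts by exactly -1
Delta array: [0, 0, 0, 0, 0, -1]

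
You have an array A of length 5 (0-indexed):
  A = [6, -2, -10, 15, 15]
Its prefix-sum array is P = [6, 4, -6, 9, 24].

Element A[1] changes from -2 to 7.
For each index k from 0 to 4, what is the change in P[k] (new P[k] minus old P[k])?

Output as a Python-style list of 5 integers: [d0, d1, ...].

Answer: [0, 9, 9, 9, 9]

Derivation:
Element change: A[1] -2 -> 7, delta = 9
For k < 1: P[k] unchanged, delta_P[k] = 0
For k >= 1: P[k] shifts by exactly 9
Delta array: [0, 9, 9, 9, 9]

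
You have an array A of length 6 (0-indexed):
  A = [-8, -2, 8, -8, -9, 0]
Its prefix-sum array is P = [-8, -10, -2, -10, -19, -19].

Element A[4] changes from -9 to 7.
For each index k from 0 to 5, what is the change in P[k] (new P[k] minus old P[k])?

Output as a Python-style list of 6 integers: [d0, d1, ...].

Element change: A[4] -9 -> 7, delta = 16
For k < 4: P[k] unchanged, delta_P[k] = 0
For k >= 4: P[k] shifts by exactly 16
Delta array: [0, 0, 0, 0, 16, 16]

Answer: [0, 0, 0, 0, 16, 16]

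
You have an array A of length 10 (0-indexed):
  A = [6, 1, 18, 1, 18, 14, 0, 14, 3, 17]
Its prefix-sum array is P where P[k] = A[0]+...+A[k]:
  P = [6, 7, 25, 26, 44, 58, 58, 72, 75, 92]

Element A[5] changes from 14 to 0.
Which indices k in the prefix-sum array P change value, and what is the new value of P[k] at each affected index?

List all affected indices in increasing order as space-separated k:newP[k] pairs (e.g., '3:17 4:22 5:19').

Answer: 5:44 6:44 7:58 8:61 9:78

Derivation:
P[k] = A[0] + ... + A[k]
P[k] includes A[5] iff k >= 5
Affected indices: 5, 6, ..., 9; delta = -14
  P[5]: 58 + -14 = 44
  P[6]: 58 + -14 = 44
  P[7]: 72 + -14 = 58
  P[8]: 75 + -14 = 61
  P[9]: 92 + -14 = 78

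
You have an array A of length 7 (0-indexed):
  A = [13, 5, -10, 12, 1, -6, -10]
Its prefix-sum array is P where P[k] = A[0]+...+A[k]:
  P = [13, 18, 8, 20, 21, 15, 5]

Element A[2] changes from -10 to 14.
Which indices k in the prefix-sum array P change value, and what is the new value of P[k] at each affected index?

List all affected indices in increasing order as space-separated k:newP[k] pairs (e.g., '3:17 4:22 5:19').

Answer: 2:32 3:44 4:45 5:39 6:29

Derivation:
P[k] = A[0] + ... + A[k]
P[k] includes A[2] iff k >= 2
Affected indices: 2, 3, ..., 6; delta = 24
  P[2]: 8 + 24 = 32
  P[3]: 20 + 24 = 44
  P[4]: 21 + 24 = 45
  P[5]: 15 + 24 = 39
  P[6]: 5 + 24 = 29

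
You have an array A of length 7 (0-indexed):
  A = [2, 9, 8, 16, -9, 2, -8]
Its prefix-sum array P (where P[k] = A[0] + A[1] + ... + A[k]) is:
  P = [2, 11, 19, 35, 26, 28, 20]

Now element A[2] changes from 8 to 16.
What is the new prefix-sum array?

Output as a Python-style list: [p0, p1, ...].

Answer: [2, 11, 27, 43, 34, 36, 28]

Derivation:
Change: A[2] 8 -> 16, delta = 8
P[k] for k < 2: unchanged (A[2] not included)
P[k] for k >= 2: shift by delta = 8
  P[0] = 2 + 0 = 2
  P[1] = 11 + 0 = 11
  P[2] = 19 + 8 = 27
  P[3] = 35 + 8 = 43
  P[4] = 26 + 8 = 34
  P[5] = 28 + 8 = 36
  P[6] = 20 + 8 = 28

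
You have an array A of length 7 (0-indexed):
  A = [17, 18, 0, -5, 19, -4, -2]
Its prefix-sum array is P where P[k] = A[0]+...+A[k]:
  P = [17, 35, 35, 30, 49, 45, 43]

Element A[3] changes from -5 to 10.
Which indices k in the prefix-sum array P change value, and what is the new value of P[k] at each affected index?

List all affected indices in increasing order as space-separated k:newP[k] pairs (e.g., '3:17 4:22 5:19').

P[k] = A[0] + ... + A[k]
P[k] includes A[3] iff k >= 3
Affected indices: 3, 4, ..., 6; delta = 15
  P[3]: 30 + 15 = 45
  P[4]: 49 + 15 = 64
  P[5]: 45 + 15 = 60
  P[6]: 43 + 15 = 58

Answer: 3:45 4:64 5:60 6:58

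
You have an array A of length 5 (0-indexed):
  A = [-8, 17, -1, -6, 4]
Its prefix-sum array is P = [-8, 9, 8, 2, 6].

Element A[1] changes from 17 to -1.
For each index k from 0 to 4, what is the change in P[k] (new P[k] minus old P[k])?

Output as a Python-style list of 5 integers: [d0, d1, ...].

Element change: A[1] 17 -> -1, delta = -18
For k < 1: P[k] unchanged, delta_P[k] = 0
For k >= 1: P[k] shifts by exactly -18
Delta array: [0, -18, -18, -18, -18]

Answer: [0, -18, -18, -18, -18]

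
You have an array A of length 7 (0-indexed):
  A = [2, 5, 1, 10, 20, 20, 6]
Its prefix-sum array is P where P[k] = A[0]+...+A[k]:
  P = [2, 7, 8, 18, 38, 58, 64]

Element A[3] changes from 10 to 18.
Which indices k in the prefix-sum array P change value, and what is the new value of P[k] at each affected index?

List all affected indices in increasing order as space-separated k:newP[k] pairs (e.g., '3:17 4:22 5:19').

Answer: 3:26 4:46 5:66 6:72

Derivation:
P[k] = A[0] + ... + A[k]
P[k] includes A[3] iff k >= 3
Affected indices: 3, 4, ..., 6; delta = 8
  P[3]: 18 + 8 = 26
  P[4]: 38 + 8 = 46
  P[5]: 58 + 8 = 66
  P[6]: 64 + 8 = 72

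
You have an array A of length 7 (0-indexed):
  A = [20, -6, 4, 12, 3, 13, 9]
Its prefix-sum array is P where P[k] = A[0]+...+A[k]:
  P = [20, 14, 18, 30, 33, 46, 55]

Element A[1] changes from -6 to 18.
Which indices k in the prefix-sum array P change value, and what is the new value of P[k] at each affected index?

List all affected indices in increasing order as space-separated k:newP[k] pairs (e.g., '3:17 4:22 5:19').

Answer: 1:38 2:42 3:54 4:57 5:70 6:79

Derivation:
P[k] = A[0] + ... + A[k]
P[k] includes A[1] iff k >= 1
Affected indices: 1, 2, ..., 6; delta = 24
  P[1]: 14 + 24 = 38
  P[2]: 18 + 24 = 42
  P[3]: 30 + 24 = 54
  P[4]: 33 + 24 = 57
  P[5]: 46 + 24 = 70
  P[6]: 55 + 24 = 79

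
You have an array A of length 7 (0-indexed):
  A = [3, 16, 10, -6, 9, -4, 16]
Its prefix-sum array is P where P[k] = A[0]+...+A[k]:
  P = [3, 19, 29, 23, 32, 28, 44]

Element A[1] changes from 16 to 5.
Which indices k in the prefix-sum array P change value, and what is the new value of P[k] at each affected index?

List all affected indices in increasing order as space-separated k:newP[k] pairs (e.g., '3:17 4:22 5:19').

P[k] = A[0] + ... + A[k]
P[k] includes A[1] iff k >= 1
Affected indices: 1, 2, ..., 6; delta = -11
  P[1]: 19 + -11 = 8
  P[2]: 29 + -11 = 18
  P[3]: 23 + -11 = 12
  P[4]: 32 + -11 = 21
  P[5]: 28 + -11 = 17
  P[6]: 44 + -11 = 33

Answer: 1:8 2:18 3:12 4:21 5:17 6:33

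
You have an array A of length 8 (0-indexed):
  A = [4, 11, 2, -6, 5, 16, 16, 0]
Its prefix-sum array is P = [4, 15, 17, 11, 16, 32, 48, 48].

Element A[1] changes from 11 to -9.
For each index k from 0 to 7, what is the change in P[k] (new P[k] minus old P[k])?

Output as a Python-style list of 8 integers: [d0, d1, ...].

Answer: [0, -20, -20, -20, -20, -20, -20, -20]

Derivation:
Element change: A[1] 11 -> -9, delta = -20
For k < 1: P[k] unchanged, delta_P[k] = 0
For k >= 1: P[k] shifts by exactly -20
Delta array: [0, -20, -20, -20, -20, -20, -20, -20]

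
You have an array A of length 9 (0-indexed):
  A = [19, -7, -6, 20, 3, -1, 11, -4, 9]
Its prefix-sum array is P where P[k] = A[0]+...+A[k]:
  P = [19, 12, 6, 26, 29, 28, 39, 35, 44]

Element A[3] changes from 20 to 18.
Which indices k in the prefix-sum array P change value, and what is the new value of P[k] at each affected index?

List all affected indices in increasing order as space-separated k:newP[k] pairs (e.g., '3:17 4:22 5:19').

Answer: 3:24 4:27 5:26 6:37 7:33 8:42

Derivation:
P[k] = A[0] + ... + A[k]
P[k] includes A[3] iff k >= 3
Affected indices: 3, 4, ..., 8; delta = -2
  P[3]: 26 + -2 = 24
  P[4]: 29 + -2 = 27
  P[5]: 28 + -2 = 26
  P[6]: 39 + -2 = 37
  P[7]: 35 + -2 = 33
  P[8]: 44 + -2 = 42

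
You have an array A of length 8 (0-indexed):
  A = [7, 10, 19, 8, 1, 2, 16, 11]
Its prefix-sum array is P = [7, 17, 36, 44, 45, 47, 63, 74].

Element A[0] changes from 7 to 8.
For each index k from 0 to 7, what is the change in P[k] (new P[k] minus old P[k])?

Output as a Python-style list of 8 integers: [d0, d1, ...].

Answer: [1, 1, 1, 1, 1, 1, 1, 1]

Derivation:
Element change: A[0] 7 -> 8, delta = 1
For k < 0: P[k] unchanged, delta_P[k] = 0
For k >= 0: P[k] shifts by exactly 1
Delta array: [1, 1, 1, 1, 1, 1, 1, 1]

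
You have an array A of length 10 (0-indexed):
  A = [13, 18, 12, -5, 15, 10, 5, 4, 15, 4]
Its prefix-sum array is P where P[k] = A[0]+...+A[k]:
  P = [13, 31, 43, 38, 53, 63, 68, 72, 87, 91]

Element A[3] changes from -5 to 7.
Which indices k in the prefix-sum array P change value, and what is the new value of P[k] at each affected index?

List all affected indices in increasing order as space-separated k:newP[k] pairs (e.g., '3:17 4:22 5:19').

P[k] = A[0] + ... + A[k]
P[k] includes A[3] iff k >= 3
Affected indices: 3, 4, ..., 9; delta = 12
  P[3]: 38 + 12 = 50
  P[4]: 53 + 12 = 65
  P[5]: 63 + 12 = 75
  P[6]: 68 + 12 = 80
  P[7]: 72 + 12 = 84
  P[8]: 87 + 12 = 99
  P[9]: 91 + 12 = 103

Answer: 3:50 4:65 5:75 6:80 7:84 8:99 9:103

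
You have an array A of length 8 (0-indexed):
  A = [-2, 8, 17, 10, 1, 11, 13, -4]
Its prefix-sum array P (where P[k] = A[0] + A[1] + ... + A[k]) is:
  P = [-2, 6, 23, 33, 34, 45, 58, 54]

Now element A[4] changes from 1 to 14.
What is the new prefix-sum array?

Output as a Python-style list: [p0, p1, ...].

Answer: [-2, 6, 23, 33, 47, 58, 71, 67]

Derivation:
Change: A[4] 1 -> 14, delta = 13
P[k] for k < 4: unchanged (A[4] not included)
P[k] for k >= 4: shift by delta = 13
  P[0] = -2 + 0 = -2
  P[1] = 6 + 0 = 6
  P[2] = 23 + 0 = 23
  P[3] = 33 + 0 = 33
  P[4] = 34 + 13 = 47
  P[5] = 45 + 13 = 58
  P[6] = 58 + 13 = 71
  P[7] = 54 + 13 = 67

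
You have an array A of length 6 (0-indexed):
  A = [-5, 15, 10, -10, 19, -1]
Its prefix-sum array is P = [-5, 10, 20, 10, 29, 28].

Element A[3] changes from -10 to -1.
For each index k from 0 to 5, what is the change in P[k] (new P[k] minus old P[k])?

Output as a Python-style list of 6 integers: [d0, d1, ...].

Answer: [0, 0, 0, 9, 9, 9]

Derivation:
Element change: A[3] -10 -> -1, delta = 9
For k < 3: P[k] unchanged, delta_P[k] = 0
For k >= 3: P[k] shifts by exactly 9
Delta array: [0, 0, 0, 9, 9, 9]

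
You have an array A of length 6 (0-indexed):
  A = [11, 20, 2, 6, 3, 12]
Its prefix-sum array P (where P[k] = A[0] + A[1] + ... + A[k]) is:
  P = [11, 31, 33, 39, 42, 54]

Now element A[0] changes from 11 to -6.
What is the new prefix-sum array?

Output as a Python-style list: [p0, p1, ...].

Answer: [-6, 14, 16, 22, 25, 37]

Derivation:
Change: A[0] 11 -> -6, delta = -17
P[k] for k < 0: unchanged (A[0] not included)
P[k] for k >= 0: shift by delta = -17
  P[0] = 11 + -17 = -6
  P[1] = 31 + -17 = 14
  P[2] = 33 + -17 = 16
  P[3] = 39 + -17 = 22
  P[4] = 42 + -17 = 25
  P[5] = 54 + -17 = 37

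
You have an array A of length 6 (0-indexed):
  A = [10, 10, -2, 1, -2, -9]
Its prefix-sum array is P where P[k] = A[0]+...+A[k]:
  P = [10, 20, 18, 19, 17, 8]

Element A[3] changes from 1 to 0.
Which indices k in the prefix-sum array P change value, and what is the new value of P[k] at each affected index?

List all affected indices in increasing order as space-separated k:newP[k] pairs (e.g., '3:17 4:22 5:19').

Answer: 3:18 4:16 5:7

Derivation:
P[k] = A[0] + ... + A[k]
P[k] includes A[3] iff k >= 3
Affected indices: 3, 4, ..., 5; delta = -1
  P[3]: 19 + -1 = 18
  P[4]: 17 + -1 = 16
  P[5]: 8 + -1 = 7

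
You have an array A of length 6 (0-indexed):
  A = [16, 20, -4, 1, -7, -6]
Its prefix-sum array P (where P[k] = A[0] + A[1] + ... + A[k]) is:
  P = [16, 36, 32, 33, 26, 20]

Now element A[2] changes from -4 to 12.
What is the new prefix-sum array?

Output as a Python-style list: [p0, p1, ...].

Change: A[2] -4 -> 12, delta = 16
P[k] for k < 2: unchanged (A[2] not included)
P[k] for k >= 2: shift by delta = 16
  P[0] = 16 + 0 = 16
  P[1] = 36 + 0 = 36
  P[2] = 32 + 16 = 48
  P[3] = 33 + 16 = 49
  P[4] = 26 + 16 = 42
  P[5] = 20 + 16 = 36

Answer: [16, 36, 48, 49, 42, 36]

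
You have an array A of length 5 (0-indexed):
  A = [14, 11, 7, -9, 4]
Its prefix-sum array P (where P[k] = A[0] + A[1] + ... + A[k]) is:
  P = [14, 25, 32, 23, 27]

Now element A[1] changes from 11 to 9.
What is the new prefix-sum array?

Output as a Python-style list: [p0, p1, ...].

Change: A[1] 11 -> 9, delta = -2
P[k] for k < 1: unchanged (A[1] not included)
P[k] for k >= 1: shift by delta = -2
  P[0] = 14 + 0 = 14
  P[1] = 25 + -2 = 23
  P[2] = 32 + -2 = 30
  P[3] = 23 + -2 = 21
  P[4] = 27 + -2 = 25

Answer: [14, 23, 30, 21, 25]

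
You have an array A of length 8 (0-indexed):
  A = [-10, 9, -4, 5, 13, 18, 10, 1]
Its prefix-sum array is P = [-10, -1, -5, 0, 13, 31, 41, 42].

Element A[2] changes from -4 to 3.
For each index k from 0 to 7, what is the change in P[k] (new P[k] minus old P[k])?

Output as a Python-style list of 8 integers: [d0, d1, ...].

Answer: [0, 0, 7, 7, 7, 7, 7, 7]

Derivation:
Element change: A[2] -4 -> 3, delta = 7
For k < 2: P[k] unchanged, delta_P[k] = 0
For k >= 2: P[k] shifts by exactly 7
Delta array: [0, 0, 7, 7, 7, 7, 7, 7]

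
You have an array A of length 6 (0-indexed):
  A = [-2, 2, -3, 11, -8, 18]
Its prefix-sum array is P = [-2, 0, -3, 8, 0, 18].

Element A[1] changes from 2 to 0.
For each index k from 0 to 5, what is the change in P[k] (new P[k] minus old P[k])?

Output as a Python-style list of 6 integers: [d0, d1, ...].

Answer: [0, -2, -2, -2, -2, -2]

Derivation:
Element change: A[1] 2 -> 0, delta = -2
For k < 1: P[k] unchanged, delta_P[k] = 0
For k >= 1: P[k] shifts by exactly -2
Delta array: [0, -2, -2, -2, -2, -2]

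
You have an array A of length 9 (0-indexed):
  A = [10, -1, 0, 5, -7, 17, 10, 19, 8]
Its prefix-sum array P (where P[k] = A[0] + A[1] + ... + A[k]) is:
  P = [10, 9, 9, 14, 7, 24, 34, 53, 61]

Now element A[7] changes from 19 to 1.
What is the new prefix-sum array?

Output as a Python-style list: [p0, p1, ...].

Answer: [10, 9, 9, 14, 7, 24, 34, 35, 43]

Derivation:
Change: A[7] 19 -> 1, delta = -18
P[k] for k < 7: unchanged (A[7] not included)
P[k] for k >= 7: shift by delta = -18
  P[0] = 10 + 0 = 10
  P[1] = 9 + 0 = 9
  P[2] = 9 + 0 = 9
  P[3] = 14 + 0 = 14
  P[4] = 7 + 0 = 7
  P[5] = 24 + 0 = 24
  P[6] = 34 + 0 = 34
  P[7] = 53 + -18 = 35
  P[8] = 61 + -18 = 43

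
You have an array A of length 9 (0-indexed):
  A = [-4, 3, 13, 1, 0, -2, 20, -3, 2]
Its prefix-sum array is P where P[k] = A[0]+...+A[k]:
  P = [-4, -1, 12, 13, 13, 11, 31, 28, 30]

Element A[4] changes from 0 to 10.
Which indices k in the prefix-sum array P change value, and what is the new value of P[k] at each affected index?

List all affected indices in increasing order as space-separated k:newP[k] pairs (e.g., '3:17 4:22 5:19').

P[k] = A[0] + ... + A[k]
P[k] includes A[4] iff k >= 4
Affected indices: 4, 5, ..., 8; delta = 10
  P[4]: 13 + 10 = 23
  P[5]: 11 + 10 = 21
  P[6]: 31 + 10 = 41
  P[7]: 28 + 10 = 38
  P[8]: 30 + 10 = 40

Answer: 4:23 5:21 6:41 7:38 8:40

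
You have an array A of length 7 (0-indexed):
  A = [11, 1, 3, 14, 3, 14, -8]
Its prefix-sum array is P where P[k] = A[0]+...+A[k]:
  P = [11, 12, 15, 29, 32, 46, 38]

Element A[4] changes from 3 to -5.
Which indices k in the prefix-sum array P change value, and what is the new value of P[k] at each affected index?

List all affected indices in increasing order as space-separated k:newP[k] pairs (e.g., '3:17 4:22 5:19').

P[k] = A[0] + ... + A[k]
P[k] includes A[4] iff k >= 4
Affected indices: 4, 5, ..., 6; delta = -8
  P[4]: 32 + -8 = 24
  P[5]: 46 + -8 = 38
  P[6]: 38 + -8 = 30

Answer: 4:24 5:38 6:30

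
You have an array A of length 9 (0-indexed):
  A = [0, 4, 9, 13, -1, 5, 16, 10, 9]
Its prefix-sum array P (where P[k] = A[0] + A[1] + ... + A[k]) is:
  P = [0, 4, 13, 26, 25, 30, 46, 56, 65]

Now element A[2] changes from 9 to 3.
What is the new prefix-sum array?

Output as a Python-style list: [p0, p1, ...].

Answer: [0, 4, 7, 20, 19, 24, 40, 50, 59]

Derivation:
Change: A[2] 9 -> 3, delta = -6
P[k] for k < 2: unchanged (A[2] not included)
P[k] for k >= 2: shift by delta = -6
  P[0] = 0 + 0 = 0
  P[1] = 4 + 0 = 4
  P[2] = 13 + -6 = 7
  P[3] = 26 + -6 = 20
  P[4] = 25 + -6 = 19
  P[5] = 30 + -6 = 24
  P[6] = 46 + -6 = 40
  P[7] = 56 + -6 = 50
  P[8] = 65 + -6 = 59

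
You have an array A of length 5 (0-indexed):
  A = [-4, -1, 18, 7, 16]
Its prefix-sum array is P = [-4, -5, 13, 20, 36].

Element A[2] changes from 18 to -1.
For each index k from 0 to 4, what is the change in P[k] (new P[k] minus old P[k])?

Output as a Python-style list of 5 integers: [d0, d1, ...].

Element change: A[2] 18 -> -1, delta = -19
For k < 2: P[k] unchanged, delta_P[k] = 0
For k >= 2: P[k] shifts by exactly -19
Delta array: [0, 0, -19, -19, -19]

Answer: [0, 0, -19, -19, -19]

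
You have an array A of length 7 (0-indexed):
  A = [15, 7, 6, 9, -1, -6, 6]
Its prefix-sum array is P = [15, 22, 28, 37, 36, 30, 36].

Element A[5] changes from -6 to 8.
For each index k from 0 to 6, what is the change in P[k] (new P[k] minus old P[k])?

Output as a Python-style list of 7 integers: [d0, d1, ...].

Element change: A[5] -6 -> 8, delta = 14
For k < 5: P[k] unchanged, delta_P[k] = 0
For k >= 5: P[k] shifts by exactly 14
Delta array: [0, 0, 0, 0, 0, 14, 14]

Answer: [0, 0, 0, 0, 0, 14, 14]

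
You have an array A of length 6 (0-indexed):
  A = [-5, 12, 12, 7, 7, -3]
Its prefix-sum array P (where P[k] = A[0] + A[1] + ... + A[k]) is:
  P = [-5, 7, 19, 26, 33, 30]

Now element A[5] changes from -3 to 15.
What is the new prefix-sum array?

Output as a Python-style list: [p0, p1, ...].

Answer: [-5, 7, 19, 26, 33, 48]

Derivation:
Change: A[5] -3 -> 15, delta = 18
P[k] for k < 5: unchanged (A[5] not included)
P[k] for k >= 5: shift by delta = 18
  P[0] = -5 + 0 = -5
  P[1] = 7 + 0 = 7
  P[2] = 19 + 0 = 19
  P[3] = 26 + 0 = 26
  P[4] = 33 + 0 = 33
  P[5] = 30 + 18 = 48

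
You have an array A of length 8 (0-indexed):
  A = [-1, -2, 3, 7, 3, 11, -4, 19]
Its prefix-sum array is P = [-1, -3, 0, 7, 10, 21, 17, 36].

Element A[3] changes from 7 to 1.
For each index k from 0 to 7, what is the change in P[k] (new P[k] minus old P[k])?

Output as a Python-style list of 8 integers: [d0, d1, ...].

Element change: A[3] 7 -> 1, delta = -6
For k < 3: P[k] unchanged, delta_P[k] = 0
For k >= 3: P[k] shifts by exactly -6
Delta array: [0, 0, 0, -6, -6, -6, -6, -6]

Answer: [0, 0, 0, -6, -6, -6, -6, -6]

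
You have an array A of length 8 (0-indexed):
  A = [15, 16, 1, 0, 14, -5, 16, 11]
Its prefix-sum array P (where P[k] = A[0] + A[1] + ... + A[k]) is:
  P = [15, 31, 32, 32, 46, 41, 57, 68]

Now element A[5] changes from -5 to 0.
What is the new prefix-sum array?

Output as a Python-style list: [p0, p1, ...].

Answer: [15, 31, 32, 32, 46, 46, 62, 73]

Derivation:
Change: A[5] -5 -> 0, delta = 5
P[k] for k < 5: unchanged (A[5] not included)
P[k] for k >= 5: shift by delta = 5
  P[0] = 15 + 0 = 15
  P[1] = 31 + 0 = 31
  P[2] = 32 + 0 = 32
  P[3] = 32 + 0 = 32
  P[4] = 46 + 0 = 46
  P[5] = 41 + 5 = 46
  P[6] = 57 + 5 = 62
  P[7] = 68 + 5 = 73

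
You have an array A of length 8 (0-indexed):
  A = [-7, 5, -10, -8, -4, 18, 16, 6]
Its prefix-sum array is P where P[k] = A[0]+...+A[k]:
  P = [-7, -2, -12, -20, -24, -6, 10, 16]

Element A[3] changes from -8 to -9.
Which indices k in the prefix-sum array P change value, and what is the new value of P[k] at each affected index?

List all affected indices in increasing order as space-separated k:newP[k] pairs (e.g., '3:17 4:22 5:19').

P[k] = A[0] + ... + A[k]
P[k] includes A[3] iff k >= 3
Affected indices: 3, 4, ..., 7; delta = -1
  P[3]: -20 + -1 = -21
  P[4]: -24 + -1 = -25
  P[5]: -6 + -1 = -7
  P[6]: 10 + -1 = 9
  P[7]: 16 + -1 = 15

Answer: 3:-21 4:-25 5:-7 6:9 7:15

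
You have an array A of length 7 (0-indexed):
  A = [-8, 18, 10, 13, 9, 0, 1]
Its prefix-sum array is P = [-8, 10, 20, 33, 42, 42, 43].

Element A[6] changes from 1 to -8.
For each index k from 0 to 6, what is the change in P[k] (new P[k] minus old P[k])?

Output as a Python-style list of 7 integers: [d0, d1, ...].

Answer: [0, 0, 0, 0, 0, 0, -9]

Derivation:
Element change: A[6] 1 -> -8, delta = -9
For k < 6: P[k] unchanged, delta_P[k] = 0
For k >= 6: P[k] shifts by exactly -9
Delta array: [0, 0, 0, 0, 0, 0, -9]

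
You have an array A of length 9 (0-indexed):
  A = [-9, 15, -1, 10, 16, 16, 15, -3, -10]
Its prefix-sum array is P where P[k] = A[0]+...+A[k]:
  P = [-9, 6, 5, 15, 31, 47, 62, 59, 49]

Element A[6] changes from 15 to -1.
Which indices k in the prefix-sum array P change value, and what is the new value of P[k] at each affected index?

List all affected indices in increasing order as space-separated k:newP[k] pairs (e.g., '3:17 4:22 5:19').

P[k] = A[0] + ... + A[k]
P[k] includes A[6] iff k >= 6
Affected indices: 6, 7, ..., 8; delta = -16
  P[6]: 62 + -16 = 46
  P[7]: 59 + -16 = 43
  P[8]: 49 + -16 = 33

Answer: 6:46 7:43 8:33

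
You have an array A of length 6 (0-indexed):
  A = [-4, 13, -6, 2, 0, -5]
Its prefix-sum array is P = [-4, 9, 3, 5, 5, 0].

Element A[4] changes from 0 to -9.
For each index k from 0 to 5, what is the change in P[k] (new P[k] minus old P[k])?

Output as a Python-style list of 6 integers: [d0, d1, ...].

Answer: [0, 0, 0, 0, -9, -9]

Derivation:
Element change: A[4] 0 -> -9, delta = -9
For k < 4: P[k] unchanged, delta_P[k] = 0
For k >= 4: P[k] shifts by exactly -9
Delta array: [0, 0, 0, 0, -9, -9]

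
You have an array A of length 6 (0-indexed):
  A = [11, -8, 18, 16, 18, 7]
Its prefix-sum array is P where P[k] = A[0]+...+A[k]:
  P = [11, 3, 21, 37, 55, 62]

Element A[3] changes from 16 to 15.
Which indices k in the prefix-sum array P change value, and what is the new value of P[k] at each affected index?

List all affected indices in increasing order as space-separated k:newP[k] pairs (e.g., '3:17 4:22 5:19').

P[k] = A[0] + ... + A[k]
P[k] includes A[3] iff k >= 3
Affected indices: 3, 4, ..., 5; delta = -1
  P[3]: 37 + -1 = 36
  P[4]: 55 + -1 = 54
  P[5]: 62 + -1 = 61

Answer: 3:36 4:54 5:61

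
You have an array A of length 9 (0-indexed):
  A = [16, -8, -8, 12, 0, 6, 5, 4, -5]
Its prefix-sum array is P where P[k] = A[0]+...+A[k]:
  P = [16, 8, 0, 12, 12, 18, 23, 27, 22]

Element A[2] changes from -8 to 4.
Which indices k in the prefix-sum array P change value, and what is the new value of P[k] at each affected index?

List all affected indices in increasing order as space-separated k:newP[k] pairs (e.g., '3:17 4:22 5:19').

Answer: 2:12 3:24 4:24 5:30 6:35 7:39 8:34

Derivation:
P[k] = A[0] + ... + A[k]
P[k] includes A[2] iff k >= 2
Affected indices: 2, 3, ..., 8; delta = 12
  P[2]: 0 + 12 = 12
  P[3]: 12 + 12 = 24
  P[4]: 12 + 12 = 24
  P[5]: 18 + 12 = 30
  P[6]: 23 + 12 = 35
  P[7]: 27 + 12 = 39
  P[8]: 22 + 12 = 34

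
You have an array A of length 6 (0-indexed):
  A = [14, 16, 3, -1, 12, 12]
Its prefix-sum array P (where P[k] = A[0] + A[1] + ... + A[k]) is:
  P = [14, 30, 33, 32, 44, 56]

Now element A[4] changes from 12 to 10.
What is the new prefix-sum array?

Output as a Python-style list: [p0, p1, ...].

Answer: [14, 30, 33, 32, 42, 54]

Derivation:
Change: A[4] 12 -> 10, delta = -2
P[k] for k < 4: unchanged (A[4] not included)
P[k] for k >= 4: shift by delta = -2
  P[0] = 14 + 0 = 14
  P[1] = 30 + 0 = 30
  P[2] = 33 + 0 = 33
  P[3] = 32 + 0 = 32
  P[4] = 44 + -2 = 42
  P[5] = 56 + -2 = 54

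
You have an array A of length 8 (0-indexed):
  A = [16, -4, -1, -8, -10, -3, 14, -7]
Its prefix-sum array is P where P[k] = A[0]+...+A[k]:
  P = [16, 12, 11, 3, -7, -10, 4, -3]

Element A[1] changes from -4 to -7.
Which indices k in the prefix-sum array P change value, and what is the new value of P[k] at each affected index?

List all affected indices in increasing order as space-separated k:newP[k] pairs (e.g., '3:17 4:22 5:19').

P[k] = A[0] + ... + A[k]
P[k] includes A[1] iff k >= 1
Affected indices: 1, 2, ..., 7; delta = -3
  P[1]: 12 + -3 = 9
  P[2]: 11 + -3 = 8
  P[3]: 3 + -3 = 0
  P[4]: -7 + -3 = -10
  P[5]: -10 + -3 = -13
  P[6]: 4 + -3 = 1
  P[7]: -3 + -3 = -6

Answer: 1:9 2:8 3:0 4:-10 5:-13 6:1 7:-6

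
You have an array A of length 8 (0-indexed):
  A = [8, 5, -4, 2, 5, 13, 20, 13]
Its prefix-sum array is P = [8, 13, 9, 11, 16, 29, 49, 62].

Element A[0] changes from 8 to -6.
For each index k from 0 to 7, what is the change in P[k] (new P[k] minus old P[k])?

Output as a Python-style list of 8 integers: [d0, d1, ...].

Answer: [-14, -14, -14, -14, -14, -14, -14, -14]

Derivation:
Element change: A[0] 8 -> -6, delta = -14
For k < 0: P[k] unchanged, delta_P[k] = 0
For k >= 0: P[k] shifts by exactly -14
Delta array: [-14, -14, -14, -14, -14, -14, -14, -14]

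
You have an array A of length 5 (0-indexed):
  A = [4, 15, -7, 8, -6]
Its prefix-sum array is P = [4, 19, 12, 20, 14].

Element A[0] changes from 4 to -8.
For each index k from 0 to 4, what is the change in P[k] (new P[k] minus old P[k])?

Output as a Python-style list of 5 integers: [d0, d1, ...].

Element change: A[0] 4 -> -8, delta = -12
For k < 0: P[k] unchanged, delta_P[k] = 0
For k >= 0: P[k] shifts by exactly -12
Delta array: [-12, -12, -12, -12, -12]

Answer: [-12, -12, -12, -12, -12]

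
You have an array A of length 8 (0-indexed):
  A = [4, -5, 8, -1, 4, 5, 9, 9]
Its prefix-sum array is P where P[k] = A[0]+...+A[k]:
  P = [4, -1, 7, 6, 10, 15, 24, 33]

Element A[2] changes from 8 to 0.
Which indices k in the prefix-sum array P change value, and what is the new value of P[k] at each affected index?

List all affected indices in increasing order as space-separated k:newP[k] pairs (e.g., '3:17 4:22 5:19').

Answer: 2:-1 3:-2 4:2 5:7 6:16 7:25

Derivation:
P[k] = A[0] + ... + A[k]
P[k] includes A[2] iff k >= 2
Affected indices: 2, 3, ..., 7; delta = -8
  P[2]: 7 + -8 = -1
  P[3]: 6 + -8 = -2
  P[4]: 10 + -8 = 2
  P[5]: 15 + -8 = 7
  P[6]: 24 + -8 = 16
  P[7]: 33 + -8 = 25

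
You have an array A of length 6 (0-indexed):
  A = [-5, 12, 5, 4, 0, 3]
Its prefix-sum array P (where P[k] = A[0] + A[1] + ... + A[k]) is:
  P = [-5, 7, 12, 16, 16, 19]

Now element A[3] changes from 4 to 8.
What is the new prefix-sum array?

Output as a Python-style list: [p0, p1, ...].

Change: A[3] 4 -> 8, delta = 4
P[k] for k < 3: unchanged (A[3] not included)
P[k] for k >= 3: shift by delta = 4
  P[0] = -5 + 0 = -5
  P[1] = 7 + 0 = 7
  P[2] = 12 + 0 = 12
  P[3] = 16 + 4 = 20
  P[4] = 16 + 4 = 20
  P[5] = 19 + 4 = 23

Answer: [-5, 7, 12, 20, 20, 23]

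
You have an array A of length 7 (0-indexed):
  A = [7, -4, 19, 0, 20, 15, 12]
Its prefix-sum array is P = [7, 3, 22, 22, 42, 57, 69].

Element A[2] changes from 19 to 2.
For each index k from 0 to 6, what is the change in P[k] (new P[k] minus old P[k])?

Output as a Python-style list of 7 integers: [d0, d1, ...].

Element change: A[2] 19 -> 2, delta = -17
For k < 2: P[k] unchanged, delta_P[k] = 0
For k >= 2: P[k] shifts by exactly -17
Delta array: [0, 0, -17, -17, -17, -17, -17]

Answer: [0, 0, -17, -17, -17, -17, -17]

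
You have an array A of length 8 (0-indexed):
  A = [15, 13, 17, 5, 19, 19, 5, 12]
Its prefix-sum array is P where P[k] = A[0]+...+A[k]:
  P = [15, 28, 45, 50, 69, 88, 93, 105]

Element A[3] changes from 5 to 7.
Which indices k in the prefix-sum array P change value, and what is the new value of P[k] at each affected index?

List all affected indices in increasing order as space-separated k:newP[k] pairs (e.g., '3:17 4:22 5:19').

P[k] = A[0] + ... + A[k]
P[k] includes A[3] iff k >= 3
Affected indices: 3, 4, ..., 7; delta = 2
  P[3]: 50 + 2 = 52
  P[4]: 69 + 2 = 71
  P[5]: 88 + 2 = 90
  P[6]: 93 + 2 = 95
  P[7]: 105 + 2 = 107

Answer: 3:52 4:71 5:90 6:95 7:107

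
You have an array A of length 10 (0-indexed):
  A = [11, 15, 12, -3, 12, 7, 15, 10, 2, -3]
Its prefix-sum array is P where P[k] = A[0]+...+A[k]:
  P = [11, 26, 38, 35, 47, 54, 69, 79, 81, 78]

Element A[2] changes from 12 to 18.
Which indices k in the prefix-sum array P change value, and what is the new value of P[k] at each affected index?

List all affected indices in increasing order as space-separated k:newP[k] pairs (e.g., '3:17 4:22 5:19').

Answer: 2:44 3:41 4:53 5:60 6:75 7:85 8:87 9:84

Derivation:
P[k] = A[0] + ... + A[k]
P[k] includes A[2] iff k >= 2
Affected indices: 2, 3, ..., 9; delta = 6
  P[2]: 38 + 6 = 44
  P[3]: 35 + 6 = 41
  P[4]: 47 + 6 = 53
  P[5]: 54 + 6 = 60
  P[6]: 69 + 6 = 75
  P[7]: 79 + 6 = 85
  P[8]: 81 + 6 = 87
  P[9]: 78 + 6 = 84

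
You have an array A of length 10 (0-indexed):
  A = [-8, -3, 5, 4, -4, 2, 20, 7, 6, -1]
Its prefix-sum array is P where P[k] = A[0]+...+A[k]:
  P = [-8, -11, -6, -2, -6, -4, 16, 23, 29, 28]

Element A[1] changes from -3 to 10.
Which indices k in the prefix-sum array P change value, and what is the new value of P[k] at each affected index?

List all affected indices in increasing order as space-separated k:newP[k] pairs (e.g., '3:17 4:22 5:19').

Answer: 1:2 2:7 3:11 4:7 5:9 6:29 7:36 8:42 9:41

Derivation:
P[k] = A[0] + ... + A[k]
P[k] includes A[1] iff k >= 1
Affected indices: 1, 2, ..., 9; delta = 13
  P[1]: -11 + 13 = 2
  P[2]: -6 + 13 = 7
  P[3]: -2 + 13 = 11
  P[4]: -6 + 13 = 7
  P[5]: -4 + 13 = 9
  P[6]: 16 + 13 = 29
  P[7]: 23 + 13 = 36
  P[8]: 29 + 13 = 42
  P[9]: 28 + 13 = 41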